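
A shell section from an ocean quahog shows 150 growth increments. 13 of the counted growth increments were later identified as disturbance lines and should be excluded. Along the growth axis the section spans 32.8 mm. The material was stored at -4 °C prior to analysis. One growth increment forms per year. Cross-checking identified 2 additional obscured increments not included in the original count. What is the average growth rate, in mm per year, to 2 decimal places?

0.24 mm per year

After corrections the count is 150 − 13 + 2 = 139 growth increments.
32.8 mm over 139 years gives 32.8 / 139 ≈ 0.24 mm per year.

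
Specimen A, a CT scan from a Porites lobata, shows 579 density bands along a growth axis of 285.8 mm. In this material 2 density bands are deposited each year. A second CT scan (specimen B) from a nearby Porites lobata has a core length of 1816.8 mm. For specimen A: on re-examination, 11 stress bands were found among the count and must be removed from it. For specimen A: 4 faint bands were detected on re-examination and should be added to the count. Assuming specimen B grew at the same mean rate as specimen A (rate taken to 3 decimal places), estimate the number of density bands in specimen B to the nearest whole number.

3637 density bands

Specimen A: correcting the raw count gives 579 − 11 + 4 = 572 true density bands.
Specimen A: with 2 density bands per year, 572 / 2 = 286 years.
A: Mean rate = 285.8 mm / 286 years ≈ 0.999 mm/year.
B spans 1816.8 / 0.999 = 1818.62 years; at 2 density bands per year that is 1818.62 × 2 ≈ 3637 density bands.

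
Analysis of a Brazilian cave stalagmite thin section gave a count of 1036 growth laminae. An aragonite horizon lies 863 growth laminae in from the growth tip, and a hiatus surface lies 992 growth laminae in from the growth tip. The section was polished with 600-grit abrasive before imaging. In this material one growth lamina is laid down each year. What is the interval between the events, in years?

129 years

Separation: 992 − 863 = 129 growth laminae.
One growth lamina per year makes the interval 129 years.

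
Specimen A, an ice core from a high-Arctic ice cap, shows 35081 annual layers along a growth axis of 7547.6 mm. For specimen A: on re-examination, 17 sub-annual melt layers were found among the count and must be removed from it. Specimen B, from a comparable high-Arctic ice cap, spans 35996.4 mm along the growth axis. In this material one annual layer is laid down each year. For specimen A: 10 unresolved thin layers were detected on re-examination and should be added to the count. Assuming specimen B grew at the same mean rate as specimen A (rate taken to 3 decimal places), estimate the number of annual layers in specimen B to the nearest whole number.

167425 annual layers

Specimen A: adjusted count: 35081 − 17 + 10 = 35074 annual layers.
A: Extension rate ≈ 7547.6 / 35074 = 0.215 mm/yr.
For B, 35996.4 / 0.215 = 167425.12 years ≈ 167425 annual layers.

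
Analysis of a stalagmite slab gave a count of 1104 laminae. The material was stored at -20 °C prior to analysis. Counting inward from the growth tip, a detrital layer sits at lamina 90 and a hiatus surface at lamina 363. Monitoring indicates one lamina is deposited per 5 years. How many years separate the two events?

Separation: 363 − 90 = 273 laminae.
Multiplying by 5 years per lamina: 273 × 5 = 1365 years.

1365 years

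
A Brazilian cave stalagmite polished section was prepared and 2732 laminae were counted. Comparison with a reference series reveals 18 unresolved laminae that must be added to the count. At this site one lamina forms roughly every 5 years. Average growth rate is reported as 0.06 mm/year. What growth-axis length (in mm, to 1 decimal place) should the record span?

825.0 mm

Adjusted count: 2732 + 18 = 2750 laminae.
At 5 years per lamina, 2750 × 5 = 13750 years.
13750 years at 0.06 mm/year gives 0.06 × 13750 = 825.0 mm.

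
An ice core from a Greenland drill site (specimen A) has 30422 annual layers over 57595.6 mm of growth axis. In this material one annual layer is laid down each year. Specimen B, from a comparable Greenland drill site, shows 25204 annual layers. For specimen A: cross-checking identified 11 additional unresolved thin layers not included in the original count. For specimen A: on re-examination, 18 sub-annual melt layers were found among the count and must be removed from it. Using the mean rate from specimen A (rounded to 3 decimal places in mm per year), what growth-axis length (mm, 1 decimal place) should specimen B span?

Specimen A: correcting the raw count gives 30422 − 18 + 11 = 30415 true annual layers.
A: Mean rate = 57595.6 mm / 30415 years ≈ 1.894 mm/yr.
Length of B = 1.894 × 25204 = 47736.4 mm.

47736.4 mm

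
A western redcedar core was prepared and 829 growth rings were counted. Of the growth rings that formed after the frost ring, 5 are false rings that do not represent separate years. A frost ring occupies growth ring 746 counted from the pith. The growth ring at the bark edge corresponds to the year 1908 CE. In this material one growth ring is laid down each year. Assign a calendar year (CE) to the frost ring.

1830 CE

829 − 746 = 83 growth rings lie beyond the frost ring toward the bark edge.
Excluding 5 false growth rings: 83 − 5 = 78.
Counting back 78 years from 1908 CE places the frost ring in 1908 − 78 = 1830 CE.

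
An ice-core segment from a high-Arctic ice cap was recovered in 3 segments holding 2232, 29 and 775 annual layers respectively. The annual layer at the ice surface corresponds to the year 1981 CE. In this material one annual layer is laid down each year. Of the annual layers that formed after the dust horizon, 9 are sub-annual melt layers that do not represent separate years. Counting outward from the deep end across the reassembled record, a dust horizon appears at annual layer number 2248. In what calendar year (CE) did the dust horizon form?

Total annual layers = 2232 + 29 + 775 = 3036.
The dust horizon sits at annual layer 2248 from the deep end, so 3036 − 2248 = 788 annual layers formed after it.
Removing the 9 false annual layers leaves 788 − 9 = 779 true annual layers beyond the dust horizon.
Counting back 779 years from 1981 CE places the dust horizon in 1981 − 779 = 1202 CE.

1202 CE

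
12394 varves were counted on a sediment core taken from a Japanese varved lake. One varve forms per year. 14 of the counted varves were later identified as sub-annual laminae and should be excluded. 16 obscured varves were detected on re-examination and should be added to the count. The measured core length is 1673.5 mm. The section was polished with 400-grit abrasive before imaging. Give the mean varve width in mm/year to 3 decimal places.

0.135 mm/year

Correcting the raw count gives 12394 − 14 + 16 = 12396 true varves.
Extension rate ≈ 1673.5 / 12396 = 0.135 mm/year.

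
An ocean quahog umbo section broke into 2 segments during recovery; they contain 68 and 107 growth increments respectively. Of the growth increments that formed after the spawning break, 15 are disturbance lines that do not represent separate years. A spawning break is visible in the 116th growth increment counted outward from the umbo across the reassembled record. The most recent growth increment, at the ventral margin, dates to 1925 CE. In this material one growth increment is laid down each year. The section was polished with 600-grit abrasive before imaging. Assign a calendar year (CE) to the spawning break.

Total growth increments = 68 + 107 = 175.
175 − 116 = 59 growth increments lie beyond the spawning break toward the ventral margin.
Excluding 15 false growth increments: 59 − 15 = 44.
Counting back 44 years from 1925 CE places the spawning break in 1925 − 44 = 1881 CE.

1881 CE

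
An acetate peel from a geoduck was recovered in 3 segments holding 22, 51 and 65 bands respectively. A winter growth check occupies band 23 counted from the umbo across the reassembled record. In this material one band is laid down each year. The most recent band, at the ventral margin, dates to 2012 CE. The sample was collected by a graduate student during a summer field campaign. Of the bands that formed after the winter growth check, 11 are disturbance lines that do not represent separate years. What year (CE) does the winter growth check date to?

Total bands = 22 + 51 + 65 = 138.
138 − 23 = 115 bands lie beyond the winter growth check toward the ventral margin.
Excluding 11 false bands: 115 − 11 = 104.
2012 − 104 = 1908 CE.

1908 CE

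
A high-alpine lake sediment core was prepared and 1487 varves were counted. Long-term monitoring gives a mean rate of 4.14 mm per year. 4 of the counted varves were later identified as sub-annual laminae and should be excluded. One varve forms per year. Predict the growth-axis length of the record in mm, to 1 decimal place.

True varve count = 1487 − 4 = 1483.
Predicted length = 4.14 mm/year × 1483 years = 6139.6 mm.

6139.6 mm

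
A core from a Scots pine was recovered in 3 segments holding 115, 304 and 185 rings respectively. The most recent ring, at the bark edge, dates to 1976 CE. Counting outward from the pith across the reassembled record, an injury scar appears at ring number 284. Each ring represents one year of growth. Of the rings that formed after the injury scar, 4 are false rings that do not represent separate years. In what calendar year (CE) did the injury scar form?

Total rings = 115 + 304 + 185 = 604.
Between ring 284 and the bark edge there are 604 − 284 = 320 rings.
Removing the 4 false rings leaves 320 − 4 = 316 true rings beyond the injury scar.
1976 − 316 = 1660 CE.

1660 CE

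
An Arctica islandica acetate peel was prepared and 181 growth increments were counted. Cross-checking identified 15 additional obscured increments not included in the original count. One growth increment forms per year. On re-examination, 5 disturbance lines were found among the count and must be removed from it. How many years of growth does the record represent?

True growth increment count = 181 − 5 + 15 = 191.
With a one-to-one growth increment periodicity this is 191 years.

191 years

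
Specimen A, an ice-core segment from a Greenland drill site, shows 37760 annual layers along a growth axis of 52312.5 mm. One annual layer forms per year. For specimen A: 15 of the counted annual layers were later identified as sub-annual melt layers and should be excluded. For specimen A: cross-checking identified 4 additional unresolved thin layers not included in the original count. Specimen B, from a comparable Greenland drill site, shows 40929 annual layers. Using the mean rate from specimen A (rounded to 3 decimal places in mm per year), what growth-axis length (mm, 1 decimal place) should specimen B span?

56727.6 mm

Specimen A: adjusted count: 37760 − 15 + 4 = 37749 annual layers.
A: 52312.5 mm over 37749 years gives 52312.5 / 37749 ≈ 1.386 mm/yr.
For B, 1.386 mm/year × 40929 years = 56727.6 mm.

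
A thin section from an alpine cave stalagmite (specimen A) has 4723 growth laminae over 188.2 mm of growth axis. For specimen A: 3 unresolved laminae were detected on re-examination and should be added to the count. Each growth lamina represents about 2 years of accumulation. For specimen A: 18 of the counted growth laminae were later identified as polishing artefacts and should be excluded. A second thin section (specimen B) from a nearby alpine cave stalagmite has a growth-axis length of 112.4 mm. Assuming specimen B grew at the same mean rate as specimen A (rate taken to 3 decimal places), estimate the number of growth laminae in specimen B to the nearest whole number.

Specimen A: correcting the raw count gives 4723 − 18 + 3 = 4708 true growth laminae.
Specimen A: at 2 years per growth lamina, 4708 × 2 = 9416 years.
A: Mean rate = 188.2 mm / 9416 years ≈ 0.020 mm/year.
For B, 112.4 / 0.020 = 5620.00 years; at 2 years per growth lamina that is 5620.00 / 2 ≈ 2810 growth laminae.

2810 growth laminae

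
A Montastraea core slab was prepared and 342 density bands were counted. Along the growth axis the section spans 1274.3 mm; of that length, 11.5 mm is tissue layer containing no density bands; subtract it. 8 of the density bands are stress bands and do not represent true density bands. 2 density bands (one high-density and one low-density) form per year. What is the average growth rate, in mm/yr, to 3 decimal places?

After corrections the count is 342 − 8 = 334 density bands.
334 density bands at 2 per year is 334 / 2 = 167 years.
Net length = 1274.3 − 11.5 = 1262.8 mm.
Extension rate ≈ 1262.8 / 167 = 7.562 mm/yr.

7.562 mm/yr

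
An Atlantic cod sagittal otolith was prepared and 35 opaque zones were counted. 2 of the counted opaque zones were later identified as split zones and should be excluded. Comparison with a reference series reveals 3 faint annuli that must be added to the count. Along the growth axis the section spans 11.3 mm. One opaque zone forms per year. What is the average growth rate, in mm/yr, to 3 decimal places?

Adjusted count: 35 − 2 + 3 = 36 opaque zones.
Mean rate = 11.3 mm / 36 years ≈ 0.314 mm/yr.

0.314 mm/yr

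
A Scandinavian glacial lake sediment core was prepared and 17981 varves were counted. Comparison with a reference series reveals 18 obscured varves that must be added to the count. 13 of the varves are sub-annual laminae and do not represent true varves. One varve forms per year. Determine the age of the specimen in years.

17986 years

After corrections the count is 17981 − 13 + 18 = 17986 varves.
At one varve per year, that is 17986 years.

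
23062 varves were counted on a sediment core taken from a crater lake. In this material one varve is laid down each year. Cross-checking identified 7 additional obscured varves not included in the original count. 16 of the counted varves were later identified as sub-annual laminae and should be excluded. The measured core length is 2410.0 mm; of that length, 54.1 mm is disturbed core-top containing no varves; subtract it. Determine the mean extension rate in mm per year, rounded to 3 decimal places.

0.102 mm per year

After corrections the count is 23062 − 16 + 7 = 23053 varves.
The growth record spans 2410.0 − 54.1 = 2355.9 mm.
Extension rate ≈ 2355.9 / 23053 = 0.102 mm per year.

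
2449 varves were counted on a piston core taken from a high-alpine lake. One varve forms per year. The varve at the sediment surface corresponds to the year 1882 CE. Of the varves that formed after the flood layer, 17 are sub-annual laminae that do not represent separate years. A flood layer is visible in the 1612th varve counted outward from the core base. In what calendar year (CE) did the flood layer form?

The flood layer sits at varve 1612 from the core base, so 2449 − 1612 = 837 varves formed after it.
837 − 17 false = 820 true varves after the flood layer.
1882 − 820 = 1062 CE.

1062 CE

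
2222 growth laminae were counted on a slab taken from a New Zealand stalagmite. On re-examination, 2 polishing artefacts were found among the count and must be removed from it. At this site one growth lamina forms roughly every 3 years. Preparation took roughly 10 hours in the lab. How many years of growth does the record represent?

Adjusted count: 2222 − 2 = 2220 growth laminae.
2220 growth laminae at 3 years each span 2220 × 3 = 6660 years.

6660 yr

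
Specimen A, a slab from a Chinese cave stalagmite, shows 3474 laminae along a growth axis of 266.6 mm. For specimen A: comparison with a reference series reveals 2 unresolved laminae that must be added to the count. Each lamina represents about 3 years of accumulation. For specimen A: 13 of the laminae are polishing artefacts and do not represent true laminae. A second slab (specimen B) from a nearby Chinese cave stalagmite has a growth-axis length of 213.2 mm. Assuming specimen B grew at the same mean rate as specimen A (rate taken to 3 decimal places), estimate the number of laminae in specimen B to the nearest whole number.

2733 laminae

Specimen A: after corrections the count is 3474 − 13 + 2 = 3463 laminae.
Specimen A: 3463 laminae at 3 years each span 3463 × 3 = 10389 years.
A: Mean rate = 266.6 mm / 10389 years ≈ 0.026 mm/year.
For B, 213.2 / 0.026 = 8200.00 years; at 3 years per lamina that is 8200.00 / 3 ≈ 2733 laminae.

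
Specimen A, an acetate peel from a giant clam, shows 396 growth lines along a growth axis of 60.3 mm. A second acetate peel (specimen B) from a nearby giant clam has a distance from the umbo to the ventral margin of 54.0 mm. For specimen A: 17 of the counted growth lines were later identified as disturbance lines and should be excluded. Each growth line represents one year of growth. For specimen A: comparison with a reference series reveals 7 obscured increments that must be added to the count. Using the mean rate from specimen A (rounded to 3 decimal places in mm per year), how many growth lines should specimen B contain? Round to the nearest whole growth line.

Specimen A: after corrections the count is 396 − 17 + 7 = 386 growth lines.
A: 60.3 mm over 386 years gives 60.3 / 386 ≈ 0.156 mm/year.
For B, 54.0 / 0.156 = 346.15 years ≈ 346 growth lines.

346 growth lines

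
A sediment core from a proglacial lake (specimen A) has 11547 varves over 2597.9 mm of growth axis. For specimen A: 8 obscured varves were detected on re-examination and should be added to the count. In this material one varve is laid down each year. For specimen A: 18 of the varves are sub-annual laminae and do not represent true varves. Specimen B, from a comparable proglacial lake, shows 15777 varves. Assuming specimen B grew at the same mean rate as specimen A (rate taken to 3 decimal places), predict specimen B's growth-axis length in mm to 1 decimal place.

Specimen A: after corrections the count is 11547 − 18 + 8 = 11537 varves.
A: 2597.9 mm over 11537 years gives 2597.9 / 11537 ≈ 0.225 mm/year.
B's length ≈ 0.225 × 15777 = 3549.8 mm.

3549.8 mm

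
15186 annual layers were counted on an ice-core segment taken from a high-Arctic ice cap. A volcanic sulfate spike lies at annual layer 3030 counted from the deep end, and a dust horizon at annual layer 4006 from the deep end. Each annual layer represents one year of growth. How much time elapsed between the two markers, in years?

976 years

4006 − 3030 = 976 annual layers lie between the two events.
At one annual layer per year, 976 years elapsed between them.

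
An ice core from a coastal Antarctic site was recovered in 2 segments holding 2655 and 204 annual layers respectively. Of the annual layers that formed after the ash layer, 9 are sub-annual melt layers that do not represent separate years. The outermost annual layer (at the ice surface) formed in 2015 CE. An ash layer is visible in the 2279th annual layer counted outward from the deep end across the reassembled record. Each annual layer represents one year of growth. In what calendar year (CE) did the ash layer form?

Total annual layers = 2655 + 204 = 2859.
2859 − 2279 = 580 annual layers lie beyond the ash layer toward the ice surface.
Excluding 9 false annual layers: 580 − 9 = 571.
The annual layer at the ice surface is 2015 CE, so the ash layer dates to 2015 − 571 = 1444 CE.

1444 CE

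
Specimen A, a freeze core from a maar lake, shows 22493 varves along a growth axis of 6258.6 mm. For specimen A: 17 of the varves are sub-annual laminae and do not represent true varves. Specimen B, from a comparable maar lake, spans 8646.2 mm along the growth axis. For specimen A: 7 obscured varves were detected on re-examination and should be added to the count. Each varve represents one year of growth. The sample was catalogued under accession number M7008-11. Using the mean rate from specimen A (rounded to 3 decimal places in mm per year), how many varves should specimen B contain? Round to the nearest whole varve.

Specimen A: correcting the raw count gives 22493 − 17 + 7 = 22483 true varves.
A: 6258.6 mm over 22483 years gives 6258.6 / 22483 ≈ 0.278 mm/year.
Specimen B: 8646.2 mm / 0.278 mm per year = 31101.44 years ≈ 31101 varves.

31101 varves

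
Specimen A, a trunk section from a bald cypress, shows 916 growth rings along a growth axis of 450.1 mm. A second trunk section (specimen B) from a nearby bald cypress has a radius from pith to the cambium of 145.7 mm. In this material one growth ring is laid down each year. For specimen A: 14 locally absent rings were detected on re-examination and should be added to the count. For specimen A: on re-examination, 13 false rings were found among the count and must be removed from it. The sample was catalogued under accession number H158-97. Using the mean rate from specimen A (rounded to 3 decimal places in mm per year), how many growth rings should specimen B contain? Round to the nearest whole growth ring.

297 growth rings

Specimen A: after corrections the count is 916 − 13 + 14 = 917 growth rings.
A: 450.1 mm over 917 years gives 450.1 / 917 ≈ 0.491 mm per year.
B spans 145.7 / 0.491 = 296.74 years ≈ 297 growth rings.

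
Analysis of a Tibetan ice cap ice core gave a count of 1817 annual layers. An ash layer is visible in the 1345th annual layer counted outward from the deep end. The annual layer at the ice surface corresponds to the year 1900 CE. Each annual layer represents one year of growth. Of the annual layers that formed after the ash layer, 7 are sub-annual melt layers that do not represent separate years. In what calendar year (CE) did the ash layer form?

1435 CE

Between annual layer 1345 and the ice surface there are 1817 − 1345 = 472 annual layers.
472 − 7 false = 465 true annual layers after the ash layer.
The annual layer at the ice surface is 1900 CE, so the ash layer dates to 1900 − 465 = 1435 CE.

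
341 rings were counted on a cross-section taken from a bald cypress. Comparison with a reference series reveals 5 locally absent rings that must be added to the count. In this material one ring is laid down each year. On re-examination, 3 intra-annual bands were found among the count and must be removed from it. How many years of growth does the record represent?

Adjusted count: 341 − 3 + 5 = 343 rings.
With a one-to-one ring periodicity this is 343 years.

343 yr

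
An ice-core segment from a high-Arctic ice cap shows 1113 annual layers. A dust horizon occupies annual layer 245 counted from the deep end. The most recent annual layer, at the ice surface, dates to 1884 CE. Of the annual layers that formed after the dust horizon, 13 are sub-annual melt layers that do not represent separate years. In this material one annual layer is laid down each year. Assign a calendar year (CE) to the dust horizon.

Between annual layer 245 and the ice surface there are 1113 − 245 = 868 annual layers.
Excluding 13 false annual layers: 868 − 13 = 855.
1884 − 855 = 1029 CE.

1029 CE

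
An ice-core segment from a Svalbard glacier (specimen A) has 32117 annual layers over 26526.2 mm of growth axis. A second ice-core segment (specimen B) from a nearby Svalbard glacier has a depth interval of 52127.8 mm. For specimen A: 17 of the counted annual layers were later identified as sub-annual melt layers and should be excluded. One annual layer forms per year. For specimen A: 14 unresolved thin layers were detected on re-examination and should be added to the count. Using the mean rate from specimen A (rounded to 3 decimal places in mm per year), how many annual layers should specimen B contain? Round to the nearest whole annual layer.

63109 annual layers

Specimen A: adjusted count: 32117 − 17 + 14 = 32114 annual layers.
A: Extension rate ≈ 26526.2 / 32114 = 0.826 mm per year.
B spans 52127.8 / 0.826 = 63108.72 years ≈ 63109 annual layers.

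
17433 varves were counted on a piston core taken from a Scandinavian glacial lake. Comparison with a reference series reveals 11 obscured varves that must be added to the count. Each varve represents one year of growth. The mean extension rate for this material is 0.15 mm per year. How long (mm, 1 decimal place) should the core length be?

2616.6 mm

True varve count = 17433 + 11 = 17444.
Length ≈ 0.15 × 17444 = 2616.6 mm.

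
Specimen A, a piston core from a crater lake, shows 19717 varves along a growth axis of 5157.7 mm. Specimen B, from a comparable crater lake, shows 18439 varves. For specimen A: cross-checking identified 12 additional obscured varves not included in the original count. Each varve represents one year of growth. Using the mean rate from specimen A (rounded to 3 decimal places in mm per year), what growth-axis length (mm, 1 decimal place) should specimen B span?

4812.6 mm

Specimen A: adjusted count: 19717 + 12 = 19729 varves.
A: Mean rate = 5157.7 mm / 19729 years ≈ 0.261 mm/year.
Length of B = 0.261 × 18439 = 4812.6 mm.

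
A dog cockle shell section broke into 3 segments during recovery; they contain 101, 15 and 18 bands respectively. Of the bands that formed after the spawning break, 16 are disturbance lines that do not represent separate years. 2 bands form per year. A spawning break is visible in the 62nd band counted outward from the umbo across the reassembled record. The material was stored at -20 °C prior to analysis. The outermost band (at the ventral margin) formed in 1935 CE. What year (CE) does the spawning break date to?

Total bands = 101 + 15 + 18 = 134.
The spawning break sits at band 62 from the umbo, so 134 − 62 = 72 bands formed after it.
Removing the 16 false bands leaves 72 − 16 = 56 true bands beyond the spawning break.
With 2 bands per year, 56 / 2 = 28 years.
Counting back 28 years from 1935 CE places the spawning break in 1935 − 28 = 1907 CE.

1907 CE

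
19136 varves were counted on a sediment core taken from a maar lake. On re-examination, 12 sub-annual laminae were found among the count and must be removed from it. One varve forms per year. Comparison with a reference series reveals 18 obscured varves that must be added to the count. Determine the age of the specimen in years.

Correcting the raw count gives 19136 − 12 + 18 = 19142 true varves.
With a one-to-one varve periodicity this is 19142 years.

19142 years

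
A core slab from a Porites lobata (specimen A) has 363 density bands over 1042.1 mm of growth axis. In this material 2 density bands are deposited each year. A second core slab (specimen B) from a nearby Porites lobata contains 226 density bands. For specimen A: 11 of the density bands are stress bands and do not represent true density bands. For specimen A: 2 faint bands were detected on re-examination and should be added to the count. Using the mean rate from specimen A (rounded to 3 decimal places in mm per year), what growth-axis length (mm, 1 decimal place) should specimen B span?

Specimen A: adjusted count: 363 − 11 + 2 = 354 density bands.
Specimen A: dividing by 2 density bands per year: 354 / 2 = 177 years.
A: Mean rate = 1042.1 mm / 177 years ≈ 5.888 mm/year.
Specimen B: 226 density bands at 2 per year is 226 / 2 = 113 years. For B, 5.888 mm/year × 113 years = 665.3 mm.

665.3 mm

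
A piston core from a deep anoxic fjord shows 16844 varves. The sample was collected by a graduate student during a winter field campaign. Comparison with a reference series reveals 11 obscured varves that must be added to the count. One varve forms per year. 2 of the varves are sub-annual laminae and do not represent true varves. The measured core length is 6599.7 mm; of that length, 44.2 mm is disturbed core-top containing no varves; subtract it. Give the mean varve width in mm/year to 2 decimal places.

After corrections the count is 16844 − 2 + 11 = 16853 varves.
Net length = 6599.7 − 44.2 = 6555.5 mm.
6555.5 mm over 16853 years gives 6555.5 / 16853 ≈ 0.39 mm/year.

0.39 mm/year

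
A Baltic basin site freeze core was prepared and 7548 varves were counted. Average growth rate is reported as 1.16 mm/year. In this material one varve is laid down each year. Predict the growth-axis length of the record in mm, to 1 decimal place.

8755.7 mm

The record spans 7548 years at 1.16 mm per year.
Predicted length = 1.16 mm/year × 7548 years = 8755.7 mm.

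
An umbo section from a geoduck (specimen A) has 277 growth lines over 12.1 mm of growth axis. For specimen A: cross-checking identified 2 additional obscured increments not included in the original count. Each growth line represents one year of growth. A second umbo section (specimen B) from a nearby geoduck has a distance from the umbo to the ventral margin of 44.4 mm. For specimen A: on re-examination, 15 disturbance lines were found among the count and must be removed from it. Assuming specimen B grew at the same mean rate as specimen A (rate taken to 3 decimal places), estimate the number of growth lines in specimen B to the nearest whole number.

965 growth lines

Specimen A: correcting the raw count gives 277 − 15 + 2 = 264 true growth lines.
A: Extension rate ≈ 12.1 / 264 = 0.046 mm per year.
Specimen B: 44.4 mm / 0.046 mm per year = 965.22 years ≈ 965 growth lines.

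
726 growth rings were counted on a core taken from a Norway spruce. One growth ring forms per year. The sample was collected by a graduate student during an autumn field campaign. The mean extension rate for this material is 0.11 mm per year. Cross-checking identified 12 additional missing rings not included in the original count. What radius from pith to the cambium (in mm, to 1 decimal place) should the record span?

81.2 mm

Correcting the raw count gives 726 + 12 = 738 true growth rings.
Predicted length = 0.11 mm/year × 738 years = 81.2 mm.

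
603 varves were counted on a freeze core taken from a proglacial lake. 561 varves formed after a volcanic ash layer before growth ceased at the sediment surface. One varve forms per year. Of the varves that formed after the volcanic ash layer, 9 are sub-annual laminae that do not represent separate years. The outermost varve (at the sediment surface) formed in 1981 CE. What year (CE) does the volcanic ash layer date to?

1429 CE

561 varves formed after the volcanic ash layer.
Removing the 9 false varves leaves 561 − 9 = 552 true varves beyond the volcanic ash layer.
The varve at the sediment surface is 1981 CE, so the volcanic ash layer dates to 1981 − 552 = 1429 CE.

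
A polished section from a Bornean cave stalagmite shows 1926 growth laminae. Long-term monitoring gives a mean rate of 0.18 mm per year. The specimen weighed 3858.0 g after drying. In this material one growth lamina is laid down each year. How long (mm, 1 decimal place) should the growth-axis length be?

346.7 mm

The record spans 1926 years at 0.18 mm per year.
Predicted length = 0.18 mm/year × 1926 years = 346.7 mm.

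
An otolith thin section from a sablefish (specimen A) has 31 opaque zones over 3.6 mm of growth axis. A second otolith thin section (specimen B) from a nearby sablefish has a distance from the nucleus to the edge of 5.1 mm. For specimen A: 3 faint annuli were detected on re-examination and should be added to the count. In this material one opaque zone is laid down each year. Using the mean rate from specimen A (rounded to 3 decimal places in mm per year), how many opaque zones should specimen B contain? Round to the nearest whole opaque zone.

48 opaque zones

Specimen A: after corrections the count is 31 + 3 = 34 opaque zones.
A: 3.6 mm over 34 years gives 3.6 / 34 ≈ 0.106 mm/year.
Specimen B: 5.1 mm / 0.106 mm per year = 48.11 years ≈ 48 opaque zones.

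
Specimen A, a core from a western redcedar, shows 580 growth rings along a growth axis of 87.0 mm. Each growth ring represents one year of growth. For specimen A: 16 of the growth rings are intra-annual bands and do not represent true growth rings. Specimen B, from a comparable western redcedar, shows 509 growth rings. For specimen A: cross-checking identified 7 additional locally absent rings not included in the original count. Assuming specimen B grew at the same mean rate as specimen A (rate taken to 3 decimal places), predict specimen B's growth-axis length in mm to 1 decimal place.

77.4 mm

Specimen A: correcting the raw count gives 580 − 16 + 7 = 571 true growth rings.
A: Extension rate ≈ 87.0 / 571 = 0.152 mm/year.
B's length ≈ 0.152 × 509 = 77.4 mm.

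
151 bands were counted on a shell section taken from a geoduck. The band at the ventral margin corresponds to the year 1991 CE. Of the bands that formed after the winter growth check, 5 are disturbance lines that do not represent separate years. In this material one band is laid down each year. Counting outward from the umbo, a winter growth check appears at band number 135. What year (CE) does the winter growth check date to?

151 − 135 = 16 bands lie beyond the winter growth check toward the ventral margin.
16 − 5 false = 11 true bands after the winter growth check.
The band at the ventral margin is 1991 CE, so the winter growth check dates to 1991 − 11 = 1980 CE.

1980 CE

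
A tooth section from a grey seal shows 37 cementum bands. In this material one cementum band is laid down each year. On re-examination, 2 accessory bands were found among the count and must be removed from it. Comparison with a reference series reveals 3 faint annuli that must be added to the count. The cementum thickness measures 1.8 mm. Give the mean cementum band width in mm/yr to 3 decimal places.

0.047 mm/yr

Adjusted count: 37 − 2 + 3 = 38 cementum bands.
Extension rate ≈ 1.8 / 38 = 0.047 mm/yr.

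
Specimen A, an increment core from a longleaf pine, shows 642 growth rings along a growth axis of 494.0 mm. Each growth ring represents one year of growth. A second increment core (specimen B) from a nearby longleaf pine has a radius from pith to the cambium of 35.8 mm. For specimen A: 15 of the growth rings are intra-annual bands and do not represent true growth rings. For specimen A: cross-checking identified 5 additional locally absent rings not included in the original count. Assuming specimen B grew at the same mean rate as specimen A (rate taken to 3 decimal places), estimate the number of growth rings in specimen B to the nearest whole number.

46 growth rings

Specimen A: adjusted count: 642 − 15 + 5 = 632 growth rings.
A: Mean rate = 494.0 mm / 632 years ≈ 0.782 mm per year.
For B, 35.8 / 0.782 = 45.78 years ≈ 46 growth rings.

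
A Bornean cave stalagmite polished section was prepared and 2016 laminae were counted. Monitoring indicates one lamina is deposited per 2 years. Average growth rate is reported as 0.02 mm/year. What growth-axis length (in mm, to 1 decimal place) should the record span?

80.6 mm

At 2 years per lamina, 2016 × 2 = 4032 years.
4032 years at 0.02 mm/year gives 0.02 × 4032 = 80.6 mm.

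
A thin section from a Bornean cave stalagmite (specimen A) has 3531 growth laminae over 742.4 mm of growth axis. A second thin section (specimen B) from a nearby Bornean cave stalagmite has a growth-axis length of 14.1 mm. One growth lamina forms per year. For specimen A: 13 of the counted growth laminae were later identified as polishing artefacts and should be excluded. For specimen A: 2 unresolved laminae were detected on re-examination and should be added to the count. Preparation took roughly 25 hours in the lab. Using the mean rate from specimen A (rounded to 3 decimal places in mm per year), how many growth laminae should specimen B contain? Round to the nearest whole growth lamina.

Specimen A: adjusted count: 3531 − 13 + 2 = 3520 growth laminae.
A: Extension rate ≈ 742.4 / 3520 = 0.211 mm/year.
Specimen B: 14.1 mm / 0.211 mm per year = 66.82 years ≈ 67 growth laminae.

67 growth laminae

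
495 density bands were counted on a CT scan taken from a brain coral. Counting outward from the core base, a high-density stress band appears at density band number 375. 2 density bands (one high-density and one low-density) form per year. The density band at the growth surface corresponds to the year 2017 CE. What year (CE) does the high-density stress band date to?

495 − 375 = 120 density bands lie beyond the high-density stress band toward the growth surface.
With 2 density bands per year, 120 / 2 = 60 years.
Counting back 60 years from 2017 CE places the high-density stress band in 2017 − 60 = 1957 CE.

1957 CE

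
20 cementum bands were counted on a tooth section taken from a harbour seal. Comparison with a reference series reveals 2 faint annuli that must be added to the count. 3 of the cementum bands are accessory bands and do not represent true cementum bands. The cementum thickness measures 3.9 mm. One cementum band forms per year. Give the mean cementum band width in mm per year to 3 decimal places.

0.205 mm per year

Correcting the raw count gives 20 − 3 + 2 = 19 true cementum bands.
3.9 mm over 19 years gives 3.9 / 19 ≈ 0.205 mm per year.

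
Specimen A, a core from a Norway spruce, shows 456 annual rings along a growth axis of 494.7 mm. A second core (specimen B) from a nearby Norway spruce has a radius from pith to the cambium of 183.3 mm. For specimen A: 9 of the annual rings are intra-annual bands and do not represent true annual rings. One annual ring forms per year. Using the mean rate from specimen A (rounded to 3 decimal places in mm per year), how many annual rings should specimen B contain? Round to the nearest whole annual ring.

Specimen A: adjusted count: 456 − 9 = 447 annual rings.
A: Extension rate ≈ 494.7 / 447 = 1.107 mm/yr.
Specimen B: 183.3 mm / 1.107 mm per year = 165.58 years ≈ 166 annual rings.

166 annual rings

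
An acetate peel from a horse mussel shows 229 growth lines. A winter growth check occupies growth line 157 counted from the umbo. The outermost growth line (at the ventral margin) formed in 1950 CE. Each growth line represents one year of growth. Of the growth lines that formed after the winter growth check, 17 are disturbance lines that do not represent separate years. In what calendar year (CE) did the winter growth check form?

1895 CE

229 − 157 = 72 growth lines lie beyond the winter growth check toward the ventral margin.
Excluding 17 false growth lines: 72 − 17 = 55.
1950 − 55 = 1895 CE.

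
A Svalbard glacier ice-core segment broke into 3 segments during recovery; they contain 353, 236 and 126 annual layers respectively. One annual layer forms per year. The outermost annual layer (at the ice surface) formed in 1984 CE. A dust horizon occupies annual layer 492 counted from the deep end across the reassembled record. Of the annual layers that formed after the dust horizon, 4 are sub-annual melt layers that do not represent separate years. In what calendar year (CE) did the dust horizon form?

Total annual layers = 353 + 236 + 126 = 715.
715 − 492 = 223 annual layers lie beyond the dust horizon toward the ice surface.
223 − 4 false = 219 true annual layers after the dust horizon.
The annual layer at the ice surface is 1984 CE, so the dust horizon dates to 1984 − 219 = 1765 CE.

1765 CE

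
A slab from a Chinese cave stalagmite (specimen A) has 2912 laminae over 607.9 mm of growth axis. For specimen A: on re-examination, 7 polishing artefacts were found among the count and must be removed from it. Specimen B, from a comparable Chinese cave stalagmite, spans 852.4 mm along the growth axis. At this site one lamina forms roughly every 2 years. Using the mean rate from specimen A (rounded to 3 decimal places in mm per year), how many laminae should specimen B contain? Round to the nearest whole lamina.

Specimen A: correcting the raw count gives 2912 − 7 = 2905 true laminae.
Specimen A: at 2 years per lamina, 2905 × 2 = 5810 years.
A: 607.9 mm over 5810 years gives 607.9 / 5810 ≈ 0.105 mm/year.
For B, 852.4 / 0.105 = 8118.10 years; at 2 years per lamina that is 8118.10 / 2 ≈ 4059 laminae.

4059 laminae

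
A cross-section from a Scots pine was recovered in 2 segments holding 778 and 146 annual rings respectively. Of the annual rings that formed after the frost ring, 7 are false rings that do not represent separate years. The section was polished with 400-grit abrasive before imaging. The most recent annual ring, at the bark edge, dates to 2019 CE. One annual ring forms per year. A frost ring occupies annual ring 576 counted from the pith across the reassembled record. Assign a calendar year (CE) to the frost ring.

1678 CE

Total annual rings = 778 + 146 = 924.
924 − 576 = 348 annual rings lie beyond the frost ring toward the bark edge.
348 − 7 false = 341 true annual rings after the frost ring.
2019 − 341 = 1678 CE.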